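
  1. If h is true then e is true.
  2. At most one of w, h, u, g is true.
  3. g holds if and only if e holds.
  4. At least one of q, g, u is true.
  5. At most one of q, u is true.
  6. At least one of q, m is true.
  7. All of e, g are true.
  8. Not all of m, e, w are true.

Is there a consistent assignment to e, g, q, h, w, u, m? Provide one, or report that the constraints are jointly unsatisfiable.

e=T, g=T, q=T, h=F, w=F, u=F, m=T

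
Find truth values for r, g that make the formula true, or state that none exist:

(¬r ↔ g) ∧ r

r = True, g = False

  ¬r ↔ g = True
    ¬r = False
Both conjuncts True, so the formula holds.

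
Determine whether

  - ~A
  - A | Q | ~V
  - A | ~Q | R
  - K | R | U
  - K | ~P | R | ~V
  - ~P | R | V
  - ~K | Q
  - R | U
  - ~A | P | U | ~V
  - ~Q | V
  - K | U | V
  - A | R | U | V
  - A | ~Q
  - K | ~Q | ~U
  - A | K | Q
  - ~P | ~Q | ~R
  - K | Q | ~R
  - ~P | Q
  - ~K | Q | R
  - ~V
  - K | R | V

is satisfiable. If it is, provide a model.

UNSATISFIABLE

Case V = True:
  Clause (~V) is falsified — contradiction.
Case V = False:
  (~A) forces A = False.
  (~Q | V) forces Q = False.
  (~K | Q) forces K = False.
  Clause (A | K | Q) is falsified — contradiction.
Both cases fail, so the formula is unsatisfiable.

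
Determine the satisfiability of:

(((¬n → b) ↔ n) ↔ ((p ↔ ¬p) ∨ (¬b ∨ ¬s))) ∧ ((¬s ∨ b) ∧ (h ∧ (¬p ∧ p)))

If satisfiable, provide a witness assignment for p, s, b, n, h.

Case p = True: the conjunct ¬p is False.
Case p = False: the conjunct p is False.
Both cases fail — unsatisfiable.

Unsatisfiable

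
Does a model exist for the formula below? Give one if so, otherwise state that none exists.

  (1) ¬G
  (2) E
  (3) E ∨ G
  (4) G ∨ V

E = True; G = False; V = True

Unit clause (¬G) forces G = False.
Unit clause (E) forces E = True.
In (G ∨ V) only V is left, so V = True.
Check each clause:
  (¬G): ¬G holds.
  (E): E holds.
  (E ∨ G): E holds.
  (G ∨ V): V holds.
All clauses satisfied.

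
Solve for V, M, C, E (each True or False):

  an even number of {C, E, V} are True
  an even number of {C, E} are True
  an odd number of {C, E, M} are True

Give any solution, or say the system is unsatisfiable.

V=F, M=T, C=F, E=F

{C, E, V}: 0 true → even ✓
{C, E}: 0 true → even ✓
{C, E, M}: 1 true → odd ✓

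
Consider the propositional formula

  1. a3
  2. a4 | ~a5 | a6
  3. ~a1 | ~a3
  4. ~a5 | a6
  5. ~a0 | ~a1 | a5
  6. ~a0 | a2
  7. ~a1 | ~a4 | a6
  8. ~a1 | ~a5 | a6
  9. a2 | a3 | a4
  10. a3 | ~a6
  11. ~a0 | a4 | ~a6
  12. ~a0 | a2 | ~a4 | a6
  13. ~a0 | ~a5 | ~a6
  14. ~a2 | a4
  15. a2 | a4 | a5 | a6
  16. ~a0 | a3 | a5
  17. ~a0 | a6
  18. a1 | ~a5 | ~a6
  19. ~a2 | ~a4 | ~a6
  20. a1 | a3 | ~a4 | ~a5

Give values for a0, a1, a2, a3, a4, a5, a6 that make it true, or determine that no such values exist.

a0 = False; a1 = False; a2 = False; a3 = True; a4 = False; a5 = False; a6 = True

Unit clause (a3) forces a3 = True.
In (~a1 | ~a3) only ~a1 is left, so a1 = False.
Try a0 = True:
  (~a0 | a2) forces a2 = True.
  (~a2 | a4) forces a4 = True.
  (~a0 | a6) forces a6 = True.
  clause (~a2 | ~a4 | ~a6) is falsified — backtrack.
So a0 = False.
Set a2 = False.
Set a4 = False.
Try a5 = True:
  (a4 | ~a5 | a6) forces a6 = True.
  clause (a1 | ~a5 | ~a6) is falsified — backtrack.
So a5 = False.
  then (a2 | a4 | a5 | a6) forces a6 = True.
All clauses satisfied.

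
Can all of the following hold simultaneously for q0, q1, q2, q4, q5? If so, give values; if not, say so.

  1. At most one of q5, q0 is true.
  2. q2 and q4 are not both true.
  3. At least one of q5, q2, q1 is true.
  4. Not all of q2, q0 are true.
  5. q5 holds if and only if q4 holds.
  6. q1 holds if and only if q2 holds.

q0: False, q1: False, q2: False, q4: True, q5: True

  (1) {q5, q0}: 1 true — at most one ✓
  (2) q2=F, q4=T — not both ✓
  (3) {q5, q2, q1}: 1 true — at least one ✓
  (4) {q2, q0}: 0/2 true — not all ✓
  (5) q5=T, q4=T — same ✓
  (6) q1=F, q2=F — same ✓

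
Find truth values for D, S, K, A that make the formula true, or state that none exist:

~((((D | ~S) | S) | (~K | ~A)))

Case S = True: the formula becomes ~((True | (~K | ~A))) = False.
Case S = False: the formula becomes ~((True | (~K | ~A))) = False.
Both cases fail — unsatisfiable.

No satisfying assignment exists.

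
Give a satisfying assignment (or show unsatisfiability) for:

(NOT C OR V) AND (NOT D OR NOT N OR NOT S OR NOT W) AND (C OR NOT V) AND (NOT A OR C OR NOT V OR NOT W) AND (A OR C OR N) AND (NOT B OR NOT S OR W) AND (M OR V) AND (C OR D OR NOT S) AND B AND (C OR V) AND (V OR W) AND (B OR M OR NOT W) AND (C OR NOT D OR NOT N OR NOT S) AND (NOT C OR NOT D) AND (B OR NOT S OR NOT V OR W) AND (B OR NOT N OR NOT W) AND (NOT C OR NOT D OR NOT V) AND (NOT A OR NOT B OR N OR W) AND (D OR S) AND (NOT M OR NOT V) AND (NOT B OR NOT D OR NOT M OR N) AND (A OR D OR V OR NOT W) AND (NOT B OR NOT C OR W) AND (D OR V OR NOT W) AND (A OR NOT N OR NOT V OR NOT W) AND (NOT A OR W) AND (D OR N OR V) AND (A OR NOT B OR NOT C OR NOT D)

Unit clause (B) forces B = True.
Try W = False:
  (NOT B OR NOT S OR W) forces S = False.
  (V OR W) forces V = True.
  (C OR NOT V) forces C = True.
  clause (NOT B OR NOT C OR W) is falsified — backtrack.
So W = True.
Set C = True.
  then (NOT C OR V) forces V = True.
  then (NOT C OR NOT D) forces D = False.
  then (D OR S) forces S = True.
  then (NOT M OR NOT V) forces M = False.
Set A = True.
Set N = False.
All clauses satisfied.

W: True, C: True, A: True, D: False, V: True, S: True, N: False, M: False, B: True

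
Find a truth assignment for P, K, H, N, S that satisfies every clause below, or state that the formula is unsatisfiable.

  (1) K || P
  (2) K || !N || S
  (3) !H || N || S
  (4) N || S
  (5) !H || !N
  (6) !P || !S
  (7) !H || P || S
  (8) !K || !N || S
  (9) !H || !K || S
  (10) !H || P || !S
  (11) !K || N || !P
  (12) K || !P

P = False, K = True, H = False, N = True, S = True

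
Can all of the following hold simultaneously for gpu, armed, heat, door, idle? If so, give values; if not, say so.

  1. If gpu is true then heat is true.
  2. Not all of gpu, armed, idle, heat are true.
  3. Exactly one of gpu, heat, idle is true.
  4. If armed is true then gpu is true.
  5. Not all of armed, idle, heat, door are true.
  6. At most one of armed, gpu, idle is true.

gpu = False, armed = False, heat = True, door = False, idle = False

  (1) gpu=F ⇒ heat: vacuous ✓
  (2) {gpu, armed, idle, heat}: 1/4 true — not all ✓
  (3) {gpu, heat, idle}: 1 true — exactly one ✓
  (4) armed=F ⇒ gpu: vacuous ✓
  (5) {armed, idle, heat, door}: 1/4 true — not all ✓
  (6) {armed, gpu, idle}: 0 true — at most one ✓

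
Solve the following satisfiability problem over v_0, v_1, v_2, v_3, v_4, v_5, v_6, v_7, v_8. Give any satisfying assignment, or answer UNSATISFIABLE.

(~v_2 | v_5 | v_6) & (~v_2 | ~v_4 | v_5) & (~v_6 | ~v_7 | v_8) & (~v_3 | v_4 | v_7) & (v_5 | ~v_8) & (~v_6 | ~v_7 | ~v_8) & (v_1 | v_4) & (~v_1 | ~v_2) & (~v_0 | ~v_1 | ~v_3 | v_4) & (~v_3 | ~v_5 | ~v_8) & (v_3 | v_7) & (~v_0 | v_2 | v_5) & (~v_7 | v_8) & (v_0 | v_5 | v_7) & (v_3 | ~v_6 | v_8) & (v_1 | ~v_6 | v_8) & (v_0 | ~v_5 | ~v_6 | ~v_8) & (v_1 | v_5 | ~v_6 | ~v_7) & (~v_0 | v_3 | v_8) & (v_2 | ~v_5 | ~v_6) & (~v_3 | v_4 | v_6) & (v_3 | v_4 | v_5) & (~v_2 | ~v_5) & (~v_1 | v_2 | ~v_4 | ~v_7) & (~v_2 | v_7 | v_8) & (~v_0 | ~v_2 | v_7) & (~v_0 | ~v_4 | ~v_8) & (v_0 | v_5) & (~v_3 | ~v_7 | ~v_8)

Set v_0 = False.
  then (v_0 | v_5) forces v_5 = True.
  then (~v_2 | ~v_5) forces v_2 = False.
  then (v_2 | ~v_5 | ~v_6) forces v_6 = False.
Set v_1 = True.
Set v_3 = False.
  then (v_3 | v_7) forces v_7 = True.
  then (~v_7 | v_8) forces v_8 = True.
  then (~v_1 | v_2 | ~v_4 | ~v_7) forces v_4 = False.
All clauses satisfied.

v_0 = False; v_1 = True; v_2 = False; v_3 = False; v_4 = False; v_5 = True; v_6 = False; v_7 = True; v_8 = True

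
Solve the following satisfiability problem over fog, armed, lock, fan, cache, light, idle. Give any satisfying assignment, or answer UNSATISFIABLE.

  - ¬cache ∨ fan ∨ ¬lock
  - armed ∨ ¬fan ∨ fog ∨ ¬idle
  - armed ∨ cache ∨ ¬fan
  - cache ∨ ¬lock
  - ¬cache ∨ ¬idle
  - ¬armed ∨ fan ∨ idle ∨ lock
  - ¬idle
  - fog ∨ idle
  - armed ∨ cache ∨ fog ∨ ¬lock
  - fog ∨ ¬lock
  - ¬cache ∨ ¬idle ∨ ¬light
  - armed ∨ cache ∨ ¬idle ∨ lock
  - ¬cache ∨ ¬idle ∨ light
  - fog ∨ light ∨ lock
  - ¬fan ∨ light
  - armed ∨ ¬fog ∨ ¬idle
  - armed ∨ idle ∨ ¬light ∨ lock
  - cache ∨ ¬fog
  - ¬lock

fog: True; armed: False; lock: False; fan: False; cache: True; light: False; idle: False

Unit clause (¬idle) forces idle = False.
In (fog ∨ idle) only fog is left, so fog = True.
In (cache ∨ ¬fog) only cache is left, so cache = True.
Unit clause (¬lock) forces lock = False.
Set armed = False.
  then (armed ∨ idle ∨ ¬light ∨ lock) forces light = False.
  then (¬fan ∨ light) forces fan = False.
All clauses satisfied.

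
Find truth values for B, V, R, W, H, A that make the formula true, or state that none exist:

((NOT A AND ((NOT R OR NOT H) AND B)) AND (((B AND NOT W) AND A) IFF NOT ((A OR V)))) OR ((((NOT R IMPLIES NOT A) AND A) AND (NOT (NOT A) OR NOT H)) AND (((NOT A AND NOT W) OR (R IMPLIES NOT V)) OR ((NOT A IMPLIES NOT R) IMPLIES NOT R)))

B=T; V=T; R=F; W=T; H=T; A=F

  ((NOT A AND ((NOT R OR NOT H) AND B)) AND (((B AND NOT W) AND A) IFF NOT ((A OR V)))) OR ((((NOT R IMPLIES NOT A) AND A) AND (NOT (NOT A) OR NOT H)) AND (((NOT A AND NOT W) OR (R IMPLIES NOT V)) OR ((NOT A IMPLIES NOT R) IMPLIES NOT R))) = True
    (NOT A AND ((NOT R OR NOT H) AND B)) AND (((B AND NOT W) AND A) IFF NOT ((A OR V))) = True
      NOT A AND ((NOT R OR NOT H) AND B) = True
        NOT A = True
        (NOT R OR NOT H) AND B = True
          NOT R OR NOT H = True
            NOT R = True
            NOT H = False
      ((B AND NOT W) AND A) IFF NOT ((A OR V)) = True
        (B AND NOT W) AND A = False
          B AND NOT W = False
            NOT W = False
        NOT ((A OR V)) = False
          A OR V = True
    (((NOT R IMPLIES NOT A) AND A) AND (NOT (NOT A) OR NOT H)) AND (((NOT A AND NOT W) OR (R IMPLIES NOT V)) OR ((NOT A IMPLIES NOT R) IMPLIES NOT R)) = False
      ((NOT R IMPLIES NOT A) AND A) AND (NOT (NOT A) OR NOT H) = False
        (NOT R IMPLIES NOT A) AND A = False
          NOT R IMPLIES NOT A = True
            NOT R = True
            NOT A = True
        NOT (NOT A) OR NOT H = False
          NOT (NOT A) = False
            NOT A = True
          NOT H = False
      ((NOT A AND NOT W) OR (R IMPLIES NOT V)) OR ((NOT A IMPLIES NOT R) IMPLIES NOT R) = True
        (NOT A AND NOT W) OR (R IMPLIES NOT V) = True
          NOT A AND NOT W = False
            NOT A = True
            NOT W = False
          R IMPLIES NOT V = True
            NOT V = False
        (NOT A IMPLIES NOT R) IMPLIES NOT R = True
          NOT A IMPLIES NOT R = True
            NOT A = True
            NOT R = True
          NOT R = True
The formula evaluates to True.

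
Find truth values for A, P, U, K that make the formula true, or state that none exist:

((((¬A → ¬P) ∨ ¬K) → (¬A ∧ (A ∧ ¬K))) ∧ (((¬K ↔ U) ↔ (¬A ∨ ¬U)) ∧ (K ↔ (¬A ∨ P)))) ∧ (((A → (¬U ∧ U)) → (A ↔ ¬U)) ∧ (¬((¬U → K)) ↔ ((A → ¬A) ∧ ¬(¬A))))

Case A = True: the conjunct ((¬A → ¬P) ∨ ¬K) → (¬A ∧ (A ∧ ¬K)) becomes (True ∨ ¬K) → (False ∧ ¬K) = False.
Case A = False: the formula simplifies to (¬((¬P ∨ ¬K)) ∧ ((¬K ↔ U) ∧ K)) ∧ (U ∧ (¬U → K)).
  K = True: simplifies to (¬(¬P) ∧ ¬U) ∧ U.
    U = True: the conjunct ¬U is False.
    U = False: the conjunct U is False.
  K = False: the conjunct ¬((¬P ∨ ¬K)) becomes ¬((¬P ∨ True)) = False.
Both cases fail — unsatisfiable.

The formula is unsatisfiable.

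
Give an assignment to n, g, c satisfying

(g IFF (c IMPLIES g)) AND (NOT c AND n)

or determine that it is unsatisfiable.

n = True, g = True, c = False

  g IFF (c IMPLIES g) = True
    c IMPLIES g = True
  NOT c AND n = True
    NOT c = True
Both conjuncts True, so the formula holds.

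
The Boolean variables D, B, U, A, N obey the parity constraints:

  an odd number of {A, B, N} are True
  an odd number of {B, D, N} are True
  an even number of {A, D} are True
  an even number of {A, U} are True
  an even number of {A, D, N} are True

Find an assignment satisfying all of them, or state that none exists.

D: False, B: True, U: False, A: False, N: False

{A, B, N}: 1 true → odd ✓
{B, D, N}: 1 true → odd ✓
{A, D}: 0 true → even ✓
{A, U}: 0 true → even ✓
{A, D, N}: 0 true → even ✓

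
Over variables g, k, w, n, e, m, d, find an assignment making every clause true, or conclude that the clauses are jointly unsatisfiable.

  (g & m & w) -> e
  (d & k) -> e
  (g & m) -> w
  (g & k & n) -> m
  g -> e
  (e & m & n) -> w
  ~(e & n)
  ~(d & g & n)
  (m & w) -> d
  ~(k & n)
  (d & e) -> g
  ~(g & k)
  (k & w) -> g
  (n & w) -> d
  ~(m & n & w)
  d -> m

g=F, k=F, w=T, n=F, e=T, m=F, d=F

Set g = False.
Set k = False.
Set w = True.
Try n = True:
  (d | ~n | ~w) forces d = True.
  (~d | m) forces m = True.
  clause (~m | ~n | ~w) is falsified — backtrack.
So n = False.
Set e = True.
  then (~d | ~e | g) forces d = False.
  then (d | ~m | ~w) forces m = False.
All clauses satisfied.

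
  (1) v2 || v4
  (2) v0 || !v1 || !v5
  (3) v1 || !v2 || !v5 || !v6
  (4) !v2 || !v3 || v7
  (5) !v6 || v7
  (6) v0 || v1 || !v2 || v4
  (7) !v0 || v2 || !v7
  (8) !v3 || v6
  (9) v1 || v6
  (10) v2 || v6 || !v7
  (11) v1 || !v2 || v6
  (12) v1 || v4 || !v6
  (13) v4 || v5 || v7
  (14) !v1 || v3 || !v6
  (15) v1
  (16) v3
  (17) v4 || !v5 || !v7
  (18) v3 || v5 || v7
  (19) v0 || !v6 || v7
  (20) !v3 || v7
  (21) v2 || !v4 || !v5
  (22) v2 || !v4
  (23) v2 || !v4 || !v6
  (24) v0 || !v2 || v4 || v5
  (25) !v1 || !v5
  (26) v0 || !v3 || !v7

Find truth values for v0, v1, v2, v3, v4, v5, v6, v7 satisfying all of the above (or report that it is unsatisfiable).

Unit clause (v1) forces v1 = True.
Unit clause (v3) forces v3 = True.
In (!v3 || v7) only v7 is left, so v7 = True.
In (!v1 || !v5) only !v5 is left, so v5 = False.
In (v0 || !v3 || !v7) only v0 is left, so v0 = True.
In (!v0 || v2 || !v7) only v2 is left, so v2 = True.
In (!v3 || v6) only v6 is left, so v6 = True.
Set v4 = True.
All clauses satisfied.

v0: True, v1: True, v2: True, v3: True, v4: True, v5: False, v6: True, v7: True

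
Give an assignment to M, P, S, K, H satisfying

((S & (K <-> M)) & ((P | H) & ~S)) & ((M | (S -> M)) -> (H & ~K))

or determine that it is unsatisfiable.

The formula is unsatisfiable.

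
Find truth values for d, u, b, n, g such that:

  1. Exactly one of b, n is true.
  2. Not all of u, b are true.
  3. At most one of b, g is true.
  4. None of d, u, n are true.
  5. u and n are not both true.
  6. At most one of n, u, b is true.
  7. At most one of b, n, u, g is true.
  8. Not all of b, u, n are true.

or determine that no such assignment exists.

d: False, u: False, b: True, n: False, g: False

  (1) {b, n}: 1 true — exactly one ✓
  (2) {u, b}: 1/2 true — not all ✓
  (3) {b, g}: 1 true — at most one ✓
  (4) {d, u, n}: 0 true — none ✓
  (5) u=F, n=F — not both ✓
  (6) {n, u, b}: 1 true — at most one ✓
  (7) {b, n, u, g}: 1 true — at most one ✓
  (8) {b, u, n}: 1/3 true — not all ✓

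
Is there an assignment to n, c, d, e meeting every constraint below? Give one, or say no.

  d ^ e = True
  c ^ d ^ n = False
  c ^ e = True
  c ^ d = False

n: False, c: True, d: True, e: False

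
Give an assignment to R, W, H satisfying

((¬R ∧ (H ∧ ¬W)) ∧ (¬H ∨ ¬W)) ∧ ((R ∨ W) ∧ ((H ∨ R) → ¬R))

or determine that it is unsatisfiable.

Case R = True: the conjunct ¬R is False.
Case R = False: the formula simplifies to ((H ∧ ¬W) ∧ (¬H ∨ ¬W)) ∧ W.
  W = True: the conjunct ¬W is False.
  W = False: the conjunct W is False.
Both cases fail — unsatisfiable.

Unsatisfiable — no assignment works.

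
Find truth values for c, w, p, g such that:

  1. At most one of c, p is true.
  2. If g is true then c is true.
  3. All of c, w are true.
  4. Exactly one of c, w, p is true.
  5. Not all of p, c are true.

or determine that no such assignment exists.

Case w = True:
  (3) forces c = True.
  Constraint (4) is violated (c=T, w=T) — contradiction.
Case w = False:
  Constraint (3) is violated (w=F) — contradiction.
Both cases fail — unsatisfiable.

The formula is unsatisfiable.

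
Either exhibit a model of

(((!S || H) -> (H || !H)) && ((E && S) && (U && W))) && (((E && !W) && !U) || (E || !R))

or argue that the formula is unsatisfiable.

H = False, E = True, S = True, W = True, R = True, U = True

  ((!S || H) -> (H || !H)) && ((E && S) && (U && W)) = True
    (!S || H) -> (H || !H) = True
      !S || H = False
        !S = False
      H || !H = True
        !H = True
    (E && S) && (U && W) = True
      E && S = True
      U && W = True
  ((E && !W) && !U) || (E || !R) = True
    (E && !W) && !U = False
      E && !W = False
        !W = False
      !U = False
    E || !R = True
      !R = False
Both conjuncts True, so the formula holds.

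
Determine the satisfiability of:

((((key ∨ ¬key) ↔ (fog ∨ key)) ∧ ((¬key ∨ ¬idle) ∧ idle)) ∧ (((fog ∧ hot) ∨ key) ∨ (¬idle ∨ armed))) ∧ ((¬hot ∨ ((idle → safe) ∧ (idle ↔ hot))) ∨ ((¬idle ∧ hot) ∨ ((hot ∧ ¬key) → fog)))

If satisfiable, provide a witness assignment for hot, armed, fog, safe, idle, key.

hot=F, armed=T, fog=T, safe=F, idle=T, key=F

  (((key ∨ ¬key) ↔ (fog ∨ key)) ∧ ((¬key ∨ ¬idle) ∧ idle)) ∧ (((fog ∧ hot) ∨ key) ∨ (¬idle ∨ armed)) = True
    ((key ∨ ¬key) ↔ (fog ∨ key)) ∧ ((¬key ∨ ¬idle) ∧ idle) = True
      (key ∨ ¬key) ↔ (fog ∨ key) = True
        key ∨ ¬key = True
          ¬key = True
        fog ∨ key = True
      (¬key ∨ ¬idle) ∧ idle = True
        ¬key ∨ ¬idle = True
          ¬key = True
          ¬idle = False
    ((fog ∧ hot) ∨ key) ∨ (¬idle ∨ armed) = True
      (fog ∧ hot) ∨ key = False
        fog ∧ hot = False
      ¬idle ∨ armed = True
        ¬idle = False
  (¬hot ∨ ((idle → safe) ∧ (idle ↔ hot))) ∨ ((¬idle ∧ hot) ∨ ((hot ∧ ¬key) → fog)) = True
    ¬hot ∨ ((idle → safe) ∧ (idle ↔ hot)) = True
      ¬hot = True
      (idle → safe) ∧ (idle ↔ hot) = False
        idle → safe = False
        idle ↔ hot = False
    (¬idle ∧ hot) ∨ ((hot ∧ ¬key) → fog) = True
      ¬idle ∧ hot = False
        ¬idle = False
      (hot ∧ ¬key) → fog = True
        hot ∧ ¬key = False
          ¬key = True
Both conjuncts True, so the formula holds.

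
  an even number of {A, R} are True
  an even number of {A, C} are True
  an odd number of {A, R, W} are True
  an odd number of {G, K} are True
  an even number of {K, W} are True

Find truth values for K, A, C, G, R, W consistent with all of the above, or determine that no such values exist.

K = True, A = False, C = False, G = False, R = False, W = True

{A, R}: 0 true → even ✓
{A, C}: 0 true → even ✓
{A, R, W}: 1 true → odd ✓
{G, K}: 1 true → odd ✓
{K, W}: 2 true → even ✓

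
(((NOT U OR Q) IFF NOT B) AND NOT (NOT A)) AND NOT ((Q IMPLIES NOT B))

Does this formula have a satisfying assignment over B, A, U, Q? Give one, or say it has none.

Case Q = True: the formula simplifies to (NOT B AND NOT (NOT A)) AND NOT (NOT B).
  B = True: the conjunct NOT B is False.
  B = False: the conjunct NOT (NOT B) becomes NOT (NOT False) = False.
Case Q = False: the conjunct NOT ((Q IMPLIES NOT B)) becomes NOT ((False IMPLIES NOT B)) = False.
Both cases fail — unsatisfiable.

UNSATISFIABLE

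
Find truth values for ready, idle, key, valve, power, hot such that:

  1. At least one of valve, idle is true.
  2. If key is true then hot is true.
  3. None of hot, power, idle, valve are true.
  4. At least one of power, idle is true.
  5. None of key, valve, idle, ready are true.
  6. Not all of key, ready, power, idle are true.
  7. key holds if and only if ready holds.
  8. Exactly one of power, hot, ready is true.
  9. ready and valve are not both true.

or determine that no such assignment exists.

Case idle = True:
  Constraint (3) is violated (idle=T) — contradiction.
Case idle = False:
  (1) with idle=F forces valve = True.
  Constraint (3) is violated (valve=T) — contradiction.
Both cases fail — unsatisfiable.

UNSATISFIABLE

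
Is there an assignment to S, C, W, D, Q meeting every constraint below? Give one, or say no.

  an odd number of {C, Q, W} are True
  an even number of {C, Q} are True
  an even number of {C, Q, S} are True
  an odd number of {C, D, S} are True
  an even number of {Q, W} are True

S = False, C = True, W = True, D = False, Q = True

{C, Q, W}: 3 true → odd ✓
{C, Q}: 2 true → even ✓
{C, Q, S}: 2 true → even ✓
{C, D, S}: 1 true → odd ✓
{Q, W}: 2 true → even ✓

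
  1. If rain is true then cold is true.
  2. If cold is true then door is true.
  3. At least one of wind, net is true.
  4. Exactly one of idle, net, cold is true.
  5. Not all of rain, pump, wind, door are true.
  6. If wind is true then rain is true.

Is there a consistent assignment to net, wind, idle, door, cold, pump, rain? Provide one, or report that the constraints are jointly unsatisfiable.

net=T, wind=F, idle=F, door=F, cold=F, pump=F, rain=F

  (1) rain=F ⇒ cold: vacuous ✓
  (2) cold=F ⇒ door: vacuous ✓
  (3) {wind, net}: 1 true — at least one ✓
  (4) {idle, net, cold}: 1 true — exactly one ✓
  (5) {rain, pump, wind, door}: 0/4 true — not all ✓
  (6) wind=F ⇒ rain: vacuous ✓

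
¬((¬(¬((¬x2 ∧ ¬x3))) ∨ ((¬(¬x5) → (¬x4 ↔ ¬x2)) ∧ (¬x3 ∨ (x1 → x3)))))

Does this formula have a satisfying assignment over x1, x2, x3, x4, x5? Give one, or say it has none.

x1 = False, x2 = True, x3 = True, x4 = False, x5 = True

  ¬((¬(¬((¬x2 ∧ ¬x3))) ∨ ((¬(¬x5) → (¬x4 ↔ ¬x2)) ∧ (¬x3 ∨ (x1 → x3))))) = True
    ¬(¬((¬x2 ∧ ¬x3))) ∨ ((¬(¬x5) → (¬x4 ↔ ¬x2)) ∧ (¬x3 ∨ (x1 → x3))) = False
      ¬(¬((¬x2 ∧ ¬x3))) = False
        ¬((¬x2 ∧ ¬x3)) = True
          ¬x2 ∧ ¬x3 = False
            ¬x2 = False
            ¬x3 = False
      (¬(¬x5) → (¬x4 ↔ ¬x2)) ∧ (¬x3 ∨ (x1 → x3)) = False
        ¬(¬x5) → (¬x4 ↔ ¬x2) = False
          ¬(¬x5) = True
            ¬x5 = False
          ¬x4 ↔ ¬x2 = False
            ¬x4 = True
            ¬x2 = False
        ¬x3 ∨ (x1 → x3) = True
          ¬x3 = False
          x1 → x3 = True
The formula evaluates to True.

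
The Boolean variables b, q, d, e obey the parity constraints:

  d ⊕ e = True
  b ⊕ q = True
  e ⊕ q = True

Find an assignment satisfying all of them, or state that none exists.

b = False, q = True, d = True, e = False

d ⊕ e = T ⊕ F = True ✓
b ⊕ q = F ⊕ T = True ✓
e ⊕ q = F ⊕ T = True ✓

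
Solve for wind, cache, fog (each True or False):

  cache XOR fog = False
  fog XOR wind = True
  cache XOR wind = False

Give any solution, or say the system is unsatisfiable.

No satisfying assignment exists.

Adding constraints 1, 2, 3 mod 2: every variable appears an even number of times on the left, so the left side is 0.
But the right sides sum to 1 (mod 2). 0 ≠ 1 — the system is inconsistent.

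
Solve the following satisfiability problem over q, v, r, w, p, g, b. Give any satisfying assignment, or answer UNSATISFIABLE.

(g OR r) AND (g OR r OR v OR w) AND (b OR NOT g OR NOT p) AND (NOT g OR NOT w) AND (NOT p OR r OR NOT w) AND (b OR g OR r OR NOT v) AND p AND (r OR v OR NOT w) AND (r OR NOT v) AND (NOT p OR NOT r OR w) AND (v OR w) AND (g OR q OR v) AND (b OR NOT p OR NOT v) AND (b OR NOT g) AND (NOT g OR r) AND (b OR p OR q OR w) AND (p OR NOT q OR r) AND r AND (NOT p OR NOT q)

Unit clause (p) forces p = True.
Unit clause (r) forces r = True.
In (NOT p OR NOT q) only NOT q is left, so q = False.
In (NOT p OR NOT r OR w) only w is left, so w = True.
In (NOT g OR NOT w) only NOT g is left, so g = False.
In (g OR q OR v) only v is left, so v = True.
In (b OR NOT p OR NOT v) only b is left, so b = True.
All clauses satisfied.

q: False, v: True, r: True, w: True, p: True, g: False, b: True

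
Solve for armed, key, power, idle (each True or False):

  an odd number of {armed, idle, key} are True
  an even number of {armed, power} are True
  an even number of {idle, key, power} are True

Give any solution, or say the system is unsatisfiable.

The formula is unsatisfiable.

Adding constraints 1, 2, 3 mod 2: every variable appears an even number of times on the left, so the left side is 0.
But the right sides sum to 1 (mod 2). 0 ≠ 1 — the system is inconsistent.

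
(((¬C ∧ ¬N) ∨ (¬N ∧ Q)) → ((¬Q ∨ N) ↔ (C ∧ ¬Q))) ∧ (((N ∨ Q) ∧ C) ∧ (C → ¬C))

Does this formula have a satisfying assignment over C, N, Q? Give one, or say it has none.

Case C = True: the conjunct C → ¬C becomes True → ¬True = False.
Case C = False: the conjunct C is False.
Both cases fail — unsatisfiable.

UNSATISFIABLE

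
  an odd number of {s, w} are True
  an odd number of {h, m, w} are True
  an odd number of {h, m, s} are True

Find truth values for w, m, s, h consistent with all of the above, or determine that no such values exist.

The formula is unsatisfiable.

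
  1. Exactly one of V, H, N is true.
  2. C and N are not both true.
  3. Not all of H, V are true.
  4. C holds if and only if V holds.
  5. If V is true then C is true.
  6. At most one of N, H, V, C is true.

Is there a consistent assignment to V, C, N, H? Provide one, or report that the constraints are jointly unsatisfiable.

V = False; C = False; N = False; H = True

  (1) {V, H, N}: 1 true — exactly one ✓
  (2) C=F, N=F — not both ✓
  (3) {H, V}: 1/2 true — not all ✓
  (4) C=F, V=F — same ✓
  (5) V=F ⇒ C: vacuous ✓
  (6) {N, H, V, C}: 1 true — at most one ✓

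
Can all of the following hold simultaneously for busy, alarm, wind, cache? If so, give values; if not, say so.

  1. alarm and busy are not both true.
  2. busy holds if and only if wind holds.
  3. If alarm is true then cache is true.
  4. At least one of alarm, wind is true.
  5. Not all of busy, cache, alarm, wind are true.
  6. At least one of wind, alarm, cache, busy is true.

busy=F, alarm=T, wind=F, cache=T

  (1) alarm=T, busy=F — not both ✓
  (2) busy=F, wind=F — same ✓
  (3) alarm=T ⇒ cache: T ✓
  (4) {alarm, wind}: 1 true — at least one ✓
  (5) {busy, cache, alarm, wind}: 2/4 true — not all ✓
  (6) {wind, alarm, cache, busy}: 2 true — at least one ✓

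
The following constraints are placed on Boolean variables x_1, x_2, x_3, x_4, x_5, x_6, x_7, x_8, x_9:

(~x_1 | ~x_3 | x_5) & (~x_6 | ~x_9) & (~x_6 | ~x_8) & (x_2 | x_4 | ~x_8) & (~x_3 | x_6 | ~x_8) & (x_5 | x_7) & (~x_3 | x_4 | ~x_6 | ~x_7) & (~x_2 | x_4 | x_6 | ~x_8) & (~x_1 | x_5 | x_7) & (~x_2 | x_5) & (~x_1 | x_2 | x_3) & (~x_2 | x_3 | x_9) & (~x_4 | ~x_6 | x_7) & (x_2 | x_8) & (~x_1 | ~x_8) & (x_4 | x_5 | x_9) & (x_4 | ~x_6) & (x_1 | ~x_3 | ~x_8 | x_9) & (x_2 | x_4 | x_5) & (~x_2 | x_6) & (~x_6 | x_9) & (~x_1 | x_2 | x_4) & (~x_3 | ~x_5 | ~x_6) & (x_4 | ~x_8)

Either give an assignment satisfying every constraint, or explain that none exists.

Set x_1 = False.
Try x_2 = True:
  (~x_2 | x_5) forces x_5 = True.
  (~x_2 | x_6) forces x_6 = True.
  (~x_6 | ~x_9) forces x_9 = False.
  clause (~x_6 | x_9) is falsified — backtrack.
So x_2 = False.
  then (x_2 | x_8) forces x_8 = True.
  then (x_4 | ~x_8) forces x_4 = True.
  then (~x_6 | ~x_8) forces x_6 = False.
  then (~x_3 | x_6 | ~x_8) forces x_3 = False.
Set x_5 = True.
Set x_7 = False.
Set x_9 = False.
All clauses satisfied.

x_1=F, x_2=F, x_3=F, x_4=T, x_5=T, x_6=F, x_7=F, x_8=T, x_9=F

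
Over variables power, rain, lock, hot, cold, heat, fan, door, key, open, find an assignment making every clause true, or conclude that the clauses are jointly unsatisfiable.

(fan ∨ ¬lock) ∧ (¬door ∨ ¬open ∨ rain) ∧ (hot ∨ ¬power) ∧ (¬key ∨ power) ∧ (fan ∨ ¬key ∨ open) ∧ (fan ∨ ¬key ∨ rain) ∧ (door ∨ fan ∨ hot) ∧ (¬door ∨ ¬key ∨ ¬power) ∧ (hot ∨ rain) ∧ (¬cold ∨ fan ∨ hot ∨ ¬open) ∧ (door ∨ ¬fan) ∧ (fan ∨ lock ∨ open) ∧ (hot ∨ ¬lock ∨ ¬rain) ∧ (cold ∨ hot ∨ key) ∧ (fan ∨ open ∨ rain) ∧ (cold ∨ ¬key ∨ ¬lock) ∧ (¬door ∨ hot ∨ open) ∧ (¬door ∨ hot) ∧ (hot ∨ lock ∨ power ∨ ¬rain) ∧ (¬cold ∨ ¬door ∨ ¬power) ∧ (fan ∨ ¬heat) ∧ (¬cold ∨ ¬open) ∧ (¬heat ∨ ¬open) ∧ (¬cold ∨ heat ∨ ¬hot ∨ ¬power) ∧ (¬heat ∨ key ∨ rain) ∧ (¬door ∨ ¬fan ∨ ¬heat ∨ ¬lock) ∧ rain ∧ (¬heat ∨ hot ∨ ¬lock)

Unit clause (rain) forces rain = True.
Set power = False.
  then (¬key ∨ power) forces key = False.
Set lock = False.
  then (hot ∨ lock ∨ power ∨ ¬rain) forces hot = True.
Set cold = False.
Set heat = True.
  then (fan ∨ ¬heat) forces fan = True.
  then (¬heat ∨ ¬open) forces open = False.
  then (door ∨ ¬fan) forces door = True.
All clauses satisfied.

power: False, rain: True, lock: False, hot: True, cold: False, heat: True, fan: True, door: True, key: False, open: False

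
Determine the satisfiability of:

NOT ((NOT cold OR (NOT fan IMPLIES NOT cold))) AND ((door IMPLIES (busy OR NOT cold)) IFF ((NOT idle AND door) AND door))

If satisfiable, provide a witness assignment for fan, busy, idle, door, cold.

fan = False, busy = False, idle = True, door = True, cold = True

  NOT ((NOT cold OR (NOT fan IMPLIES NOT cold))) = True
    NOT cold OR (NOT fan IMPLIES NOT cold) = False
      NOT cold = False
      NOT fan IMPLIES NOT cold = False
        NOT fan = True
        NOT cold = False
  (door IMPLIES (busy OR NOT cold)) IFF ((NOT idle AND door) AND door) = True
    door IMPLIES (busy OR NOT cold) = False
      busy OR NOT cold = False
        NOT cold = False
    (NOT idle AND door) AND door = False
      NOT idle AND door = False
        NOT idle = False
Both conjuncts True, so the formula holds.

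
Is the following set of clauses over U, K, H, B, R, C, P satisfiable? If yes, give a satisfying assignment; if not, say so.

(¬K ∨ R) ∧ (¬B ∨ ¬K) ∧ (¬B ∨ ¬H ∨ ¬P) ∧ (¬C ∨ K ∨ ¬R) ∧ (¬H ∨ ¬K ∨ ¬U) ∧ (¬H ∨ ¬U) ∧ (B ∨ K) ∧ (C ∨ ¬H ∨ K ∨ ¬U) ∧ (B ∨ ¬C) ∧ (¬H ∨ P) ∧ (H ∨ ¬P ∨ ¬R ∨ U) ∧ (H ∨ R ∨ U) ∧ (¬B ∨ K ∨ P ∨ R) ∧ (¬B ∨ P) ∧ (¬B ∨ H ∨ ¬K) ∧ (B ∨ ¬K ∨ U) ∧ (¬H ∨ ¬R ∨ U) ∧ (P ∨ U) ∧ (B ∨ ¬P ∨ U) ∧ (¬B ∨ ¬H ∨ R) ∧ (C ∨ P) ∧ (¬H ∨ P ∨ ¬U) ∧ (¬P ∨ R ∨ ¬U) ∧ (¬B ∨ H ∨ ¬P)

U = True, K = True, H = False, B = False, R = True, C = False, P = True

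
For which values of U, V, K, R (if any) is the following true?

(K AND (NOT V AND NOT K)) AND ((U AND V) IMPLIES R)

Unsatisfiable

Case K = True: the conjunct NOT K is False.
Case K = False: the conjunct K is False.
Both cases fail — unsatisfiable.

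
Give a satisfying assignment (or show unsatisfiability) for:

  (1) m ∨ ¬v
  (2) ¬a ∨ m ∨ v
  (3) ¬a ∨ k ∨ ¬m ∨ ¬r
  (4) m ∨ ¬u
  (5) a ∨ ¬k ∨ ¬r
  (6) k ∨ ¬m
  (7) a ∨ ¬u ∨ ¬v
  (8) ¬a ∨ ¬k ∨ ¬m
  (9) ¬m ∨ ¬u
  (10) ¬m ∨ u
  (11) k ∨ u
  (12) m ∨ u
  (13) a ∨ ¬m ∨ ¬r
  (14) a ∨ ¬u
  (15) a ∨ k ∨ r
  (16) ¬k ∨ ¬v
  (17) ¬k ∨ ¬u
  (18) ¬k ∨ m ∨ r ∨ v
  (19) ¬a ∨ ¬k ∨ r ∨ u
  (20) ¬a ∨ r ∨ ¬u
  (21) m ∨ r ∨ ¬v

No satisfying assignment exists.

Case u = True:
  (m ∨ ¬u) forces m = True.
  Clause (¬m ∨ ¬u) is falsified — contradiction.
Case u = False:
  (¬m ∨ u) forces m = False.
  Clause (m ∨ u) is falsified — contradiction.
Both cases fail, so the formula is unsatisfiable.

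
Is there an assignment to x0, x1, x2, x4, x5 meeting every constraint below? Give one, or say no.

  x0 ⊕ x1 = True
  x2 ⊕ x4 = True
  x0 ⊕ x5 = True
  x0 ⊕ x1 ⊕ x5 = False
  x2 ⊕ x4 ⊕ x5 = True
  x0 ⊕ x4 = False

Unsatisfiable

Adding constraints 1, 2, 4, 5 mod 2: every variable appears an even number of times on the left, so the left side is 0.
But the right sides sum to 1 (mod 2). 0 ≠ 1 — the system is inconsistent.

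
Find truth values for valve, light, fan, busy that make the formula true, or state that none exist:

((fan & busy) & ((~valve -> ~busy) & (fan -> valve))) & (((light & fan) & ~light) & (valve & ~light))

Case light = True: the conjunct ~light is False.
Case light = False: the conjunct light is False.
Both cases fail — unsatisfiable.

The formula is unsatisfiable.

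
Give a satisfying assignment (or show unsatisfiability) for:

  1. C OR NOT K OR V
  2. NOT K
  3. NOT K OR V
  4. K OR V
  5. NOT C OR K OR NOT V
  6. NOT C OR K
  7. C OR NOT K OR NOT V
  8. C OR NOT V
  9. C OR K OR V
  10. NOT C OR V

Case K = True:
  Clause (NOT K) is falsified — contradiction.
Case K = False:
  (K OR V) forces V = True.
  (NOT C OR K OR NOT V) forces C = False.
  Clause (C OR NOT V) is falsified — contradiction.
Both cases fail, so the formula is unsatisfiable.

No satisfying assignment exists.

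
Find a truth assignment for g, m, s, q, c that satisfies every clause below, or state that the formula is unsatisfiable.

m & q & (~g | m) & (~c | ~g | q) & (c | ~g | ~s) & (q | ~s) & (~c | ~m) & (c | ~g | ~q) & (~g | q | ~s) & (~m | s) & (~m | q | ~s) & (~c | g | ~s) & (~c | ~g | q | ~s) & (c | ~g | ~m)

g = False, m = True, s = True, q = True, c = False

Unit clause (m) forces m = True.
Unit clause (q) forces q = True.
In (~c | ~m) only ~c is left, so c = False.
In (c | ~g | ~q) only ~g is left, so g = False.
In (~m | s) only s is left, so s = True.
All clauses satisfied.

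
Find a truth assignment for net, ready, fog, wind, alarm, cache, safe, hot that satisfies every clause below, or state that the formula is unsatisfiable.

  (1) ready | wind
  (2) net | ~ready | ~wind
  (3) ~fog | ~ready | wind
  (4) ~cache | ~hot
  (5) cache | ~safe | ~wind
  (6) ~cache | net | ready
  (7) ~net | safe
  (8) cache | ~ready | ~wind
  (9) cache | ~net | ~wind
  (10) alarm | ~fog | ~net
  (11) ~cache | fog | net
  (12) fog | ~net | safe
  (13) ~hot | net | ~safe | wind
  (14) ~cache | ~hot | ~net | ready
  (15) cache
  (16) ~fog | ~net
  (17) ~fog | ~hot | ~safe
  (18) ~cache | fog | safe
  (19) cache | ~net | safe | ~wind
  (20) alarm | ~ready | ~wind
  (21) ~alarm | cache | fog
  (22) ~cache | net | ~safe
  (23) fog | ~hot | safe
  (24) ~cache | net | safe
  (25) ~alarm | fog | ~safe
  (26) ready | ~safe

net=T, ready=T, fog=F, wind=F, alarm=F, cache=T, safe=T, hot=F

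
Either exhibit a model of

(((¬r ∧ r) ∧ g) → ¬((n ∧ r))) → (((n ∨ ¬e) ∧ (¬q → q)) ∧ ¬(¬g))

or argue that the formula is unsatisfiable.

e = False, q = True, n = False, r = True, g = True

  (((¬r ∧ r) ∧ g) → ¬((n ∧ r))) → (((n ∨ ¬e) ∧ (¬q → q)) ∧ ¬(¬g)) = True
    ((¬r ∧ r) ∧ g) → ¬((n ∧ r)) = True
      (¬r ∧ r) ∧ g = False
        ¬r ∧ r = False
          ¬r = False
      ¬((n ∧ r)) = True
        n ∧ r = False
    ((n ∨ ¬e) ∧ (¬q → q)) ∧ ¬(¬g) = True
      (n ∨ ¬e) ∧ (¬q → q) = True
        n ∨ ¬e = True
          ¬e = True
        ¬q → q = True
          ¬q = False
      ¬(¬g) = True
        ¬g = False
The formula evaluates to True.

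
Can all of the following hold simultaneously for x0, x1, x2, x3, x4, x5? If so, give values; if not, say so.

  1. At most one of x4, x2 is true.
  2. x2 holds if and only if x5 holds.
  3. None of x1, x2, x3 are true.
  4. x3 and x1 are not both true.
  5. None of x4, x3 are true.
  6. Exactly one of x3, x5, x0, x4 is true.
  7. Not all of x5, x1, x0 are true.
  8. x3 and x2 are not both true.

x0=T; x1=F; x2=F; x3=F; x4=F; x5=F

  (1) {x4, x2}: 0 true — at most one ✓
  (2) x2=F, x5=F — same ✓
  (3) {x1, x2, x3}: 0 true — none ✓
  (4) x3=F, x1=F — not both ✓
  (5) {x4, x3}: 0 true — none ✓
  (6) {x3, x5, x0, x4}: 1 true — exactly one ✓
  (7) {x5, x1, x0}: 1/3 true — not all ✓
  (8) x3=F, x2=F — not both ✓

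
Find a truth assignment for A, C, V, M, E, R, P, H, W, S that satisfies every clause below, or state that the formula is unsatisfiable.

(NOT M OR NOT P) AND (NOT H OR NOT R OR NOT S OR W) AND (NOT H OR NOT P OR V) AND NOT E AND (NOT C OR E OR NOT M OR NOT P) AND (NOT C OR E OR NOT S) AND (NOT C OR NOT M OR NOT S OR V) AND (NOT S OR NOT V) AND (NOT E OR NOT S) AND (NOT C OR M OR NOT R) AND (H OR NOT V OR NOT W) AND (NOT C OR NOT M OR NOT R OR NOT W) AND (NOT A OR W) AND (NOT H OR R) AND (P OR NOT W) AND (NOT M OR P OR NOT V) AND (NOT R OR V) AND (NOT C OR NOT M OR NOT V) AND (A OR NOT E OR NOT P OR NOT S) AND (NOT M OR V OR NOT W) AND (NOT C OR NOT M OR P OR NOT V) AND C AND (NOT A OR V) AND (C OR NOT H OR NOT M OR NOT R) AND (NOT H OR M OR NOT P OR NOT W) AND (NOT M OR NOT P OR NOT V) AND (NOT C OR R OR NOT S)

Unit clause (NOT E) forces E = False.
Unit clause (C) forces C = True.
In (NOT C OR E OR NOT S) only NOT S is left, so S = False.
Set A = False.
Set V = False.
  then (NOT R OR V) forces R = False.
  then (NOT H OR R) forces H = False.
Set M = False.
Set P = True.
Set W = True.
All clauses satisfied.

A = False; C = True; V = False; M = False; E = False; R = False; P = True; H = False; W = True; S = False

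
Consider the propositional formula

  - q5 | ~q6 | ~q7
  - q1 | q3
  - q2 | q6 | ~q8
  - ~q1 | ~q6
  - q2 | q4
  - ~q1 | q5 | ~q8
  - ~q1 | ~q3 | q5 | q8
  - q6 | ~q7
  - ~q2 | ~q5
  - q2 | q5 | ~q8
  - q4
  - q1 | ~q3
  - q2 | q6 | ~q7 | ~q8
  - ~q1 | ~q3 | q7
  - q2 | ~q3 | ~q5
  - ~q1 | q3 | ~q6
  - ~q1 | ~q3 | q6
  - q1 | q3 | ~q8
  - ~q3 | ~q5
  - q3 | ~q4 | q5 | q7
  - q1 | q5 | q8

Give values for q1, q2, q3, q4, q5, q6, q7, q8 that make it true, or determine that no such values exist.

Unit clause (q4) forces q4 = True.
Set q1 = True.
  then (~q1 | ~q6) forces q6 = False.
  then (q6 | ~q7) forces q7 = False.
  then (~q1 | ~q3 | q7) forces q3 = False.
  then (q3 | ~q4 | q5 | q7) forces q5 = True.
  then (~q2 | ~q5) forces q2 = False.
  then (q2 | q6 | ~q8) forces q8 = False.
All clauses satisfied.

q1=T, q2=F, q3=F, q4=T, q5=T, q6=F, q7=F, q8=F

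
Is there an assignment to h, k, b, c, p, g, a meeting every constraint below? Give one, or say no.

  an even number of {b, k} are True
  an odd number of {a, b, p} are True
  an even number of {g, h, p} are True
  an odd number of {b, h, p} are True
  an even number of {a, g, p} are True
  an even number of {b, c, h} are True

h=T, k=F, b=F, c=T, p=F, g=T, a=T

{b, k}: 0 true → even ✓
{a, b, p}: 1 true → odd ✓
{g, h, p}: 2 true → even ✓
{b, h, p}: 1 true → odd ✓
{a, g, p}: 2 true → even ✓
{b, c, h}: 2 true → even ✓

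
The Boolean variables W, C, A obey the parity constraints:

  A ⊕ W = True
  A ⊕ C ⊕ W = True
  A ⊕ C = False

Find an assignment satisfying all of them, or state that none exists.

W = True; C = False; A = False

A ⊕ W = F ⊕ T = True ✓
A ⊕ C ⊕ W = F ⊕ F ⊕ T = True ✓
A ⊕ C = F ⊕ F = False ✓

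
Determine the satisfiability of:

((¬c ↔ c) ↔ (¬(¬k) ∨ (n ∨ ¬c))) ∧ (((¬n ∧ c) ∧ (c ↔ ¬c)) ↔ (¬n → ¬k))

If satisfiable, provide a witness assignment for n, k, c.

Case c = True: the formula simplifies to ¬((¬(¬k) ∨ n)) ∧ ¬((¬n → ¬k)).
  k = True: the conjunct ¬((¬(¬k) ∨ n)) becomes ¬((True ∨ n)) = False.
  k = False: the conjunct ¬((¬n → ¬k)) becomes ¬((¬n → True)) = False.
Case c = False: the conjunct (¬c ↔ c) ↔ (¬(¬k) ∨ (n ∨ ¬c)) becomes (True ↔ False) ↔ (¬(¬k) ∨ True) = False.
Both cases fail — unsatisfiable.

Unsatisfiable — no assignment works.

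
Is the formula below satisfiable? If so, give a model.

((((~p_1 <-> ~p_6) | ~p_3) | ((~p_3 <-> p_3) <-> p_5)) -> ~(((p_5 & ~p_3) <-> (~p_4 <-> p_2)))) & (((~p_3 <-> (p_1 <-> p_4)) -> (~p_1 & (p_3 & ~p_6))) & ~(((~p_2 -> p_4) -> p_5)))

p_1=F; p_2=F; p_3=F; p_4=T; p_5=F; p_6=F

  (((~p_1 <-> ~p_6) | ~p_3) | ((~p_3 <-> p_3) <-> p_5)) -> ~(((p_5 & ~p_3) <-> (~p_4 <-> p_2))) = True
    ((~p_1 <-> ~p_6) | ~p_3) | ((~p_3 <-> p_3) <-> p_5) = True
      (~p_1 <-> ~p_6) | ~p_3 = True
        ~p_1 <-> ~p_6 = True
          ~p_1 = True
          ~p_6 = True
        ~p_3 = True
      (~p_3 <-> p_3) <-> p_5 = True
        ~p_3 <-> p_3 = False
          ~p_3 = True
    ~(((p_5 & ~p_3) <-> (~p_4 <-> p_2))) = True
      (p_5 & ~p_3) <-> (~p_4 <-> p_2) = False
        p_5 & ~p_3 = False
          ~p_3 = True
        ~p_4 <-> p_2 = True
          ~p_4 = False
  ((~p_3 <-> (p_1 <-> p_4)) -> (~p_1 & (p_3 & ~p_6))) & ~(((~p_2 -> p_4) -> p_5)) = True
    (~p_3 <-> (p_1 <-> p_4)) -> (~p_1 & (p_3 & ~p_6)) = True
      ~p_3 <-> (p_1 <-> p_4) = False
        ~p_3 = True
        p_1 <-> p_4 = False
      ~p_1 & (p_3 & ~p_6) = False
        ~p_1 = True
        p_3 & ~p_6 = False
          ~p_6 = True
    ~(((~p_2 -> p_4) -> p_5)) = True
      (~p_2 -> p_4) -> p_5 = False
        ~p_2 -> p_4 = True
          ~p_2 = True
Both conjuncts True, so the formula holds.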